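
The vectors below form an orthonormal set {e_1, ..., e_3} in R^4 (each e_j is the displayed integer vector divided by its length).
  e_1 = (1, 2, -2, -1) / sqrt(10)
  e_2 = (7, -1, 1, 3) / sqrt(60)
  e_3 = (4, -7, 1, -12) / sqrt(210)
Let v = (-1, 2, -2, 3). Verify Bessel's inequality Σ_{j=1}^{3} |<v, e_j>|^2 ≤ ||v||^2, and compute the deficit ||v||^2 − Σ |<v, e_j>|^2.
Σ |<v, e_j>|^2 = 83/5; ||v||^2 = 18; deficit = 7/5

Write each e_j = u_j / sqrt(<u_j, u_j>) where u_j is the displayed integer vector. Then <v, e_j> = <v, u_j> / sqrt(<u_j, u_j>), so |<v, e_j>|^2 = <v, u_j>^2 / <u_j, u_j>.
Coefficients: <v, e_1> = 4/sqrt(10), <v, e_2> = -2/sqrt(60), <v, e_3> = -56/sqrt(210).
Square and sum: Σ |<v, e_j>|^2 = 83/5.
Compute ||v||^2 = v·v = 18.
Deficit = 18 − 83/5 = 7/5 ≥ 0, confirming Bessel's inequality. (The deficit equals ||v − Σ <v,e_j> e_j||^2, the squared distance from v to span{e_j}.)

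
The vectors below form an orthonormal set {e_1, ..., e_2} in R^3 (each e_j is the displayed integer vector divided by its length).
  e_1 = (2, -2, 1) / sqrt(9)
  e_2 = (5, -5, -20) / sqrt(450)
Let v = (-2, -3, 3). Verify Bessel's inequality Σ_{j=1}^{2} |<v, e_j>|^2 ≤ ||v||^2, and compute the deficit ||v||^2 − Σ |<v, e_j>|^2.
Σ |<v, e_j>|^2 = 19/2; ||v||^2 = 22; deficit = 25/2

Write each e_j = u_j / sqrt(<u_j, u_j>) where u_j is the displayed integer vector. Then <v, e_j> = <v, u_j> / sqrt(<u_j, u_j>), so |<v, e_j>|^2 = <v, u_j>^2 / <u_j, u_j>.
Coefficients: <v, e_1> = 5/sqrt(9), <v, e_2> = -55/sqrt(450).
Square and sum: Σ |<v, e_j>|^2 = 19/2.
Compute ||v||^2 = v·v = 22.
Deficit = 22 − 19/2 = 25/2 ≥ 0, confirming Bessel's inequality. (The deficit equals ||v − Σ <v,e_j> e_j||^2, the squared distance from v to span{e_j}.)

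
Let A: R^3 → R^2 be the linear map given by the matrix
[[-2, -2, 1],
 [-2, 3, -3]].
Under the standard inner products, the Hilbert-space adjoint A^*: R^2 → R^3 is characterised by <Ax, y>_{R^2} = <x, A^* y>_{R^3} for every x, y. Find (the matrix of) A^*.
A^* = A^T =
[[-2, -2],
 [-2, 3],
 [1, -3]]

For real matrices with standard dot products, the defining identity <Ax, y> = <x, A^* y> gives (Ax)^T y = x^T (A^*) y, i.e. x^T A^T y = x^T (A^*) y. Since this holds for all x, y, we must have A^* = A^T. Therefore
A^* =
[[-2, -2],
 [-2, 3],
 [1, -3]].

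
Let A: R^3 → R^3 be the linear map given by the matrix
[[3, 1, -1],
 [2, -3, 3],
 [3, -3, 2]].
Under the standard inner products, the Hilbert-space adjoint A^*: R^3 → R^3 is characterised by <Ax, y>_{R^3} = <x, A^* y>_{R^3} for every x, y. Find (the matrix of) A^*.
A^* = A^T =
[[3, 2, 3],
 [1, -3, -3],
 [-1, 3, 2]]

For real matrices with standard dot products, the defining identity <Ax, y> = <x, A^* y> gives (Ax)^T y = x^T (A^*) y, i.e. x^T A^T y = x^T (A^*) y. Since this holds for all x, y, we must have A^* = A^T. Therefore
A^* =
[[3, 2, 3],
 [1, -3, -3],
 [-1, 3, 2]].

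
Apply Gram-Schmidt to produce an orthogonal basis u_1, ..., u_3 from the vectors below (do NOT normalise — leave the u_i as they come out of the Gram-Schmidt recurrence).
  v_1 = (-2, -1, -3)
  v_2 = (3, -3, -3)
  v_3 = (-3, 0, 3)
Orthogonal basis:
  u_1 = (-2, -1, -3)
  u_2 = (27/7, -18/7, -12/7)
  u_3 = (-15/19, -75/38, 45/38)

Apply the Gram-Schmidt recurrence
  u_1 = v_1
  u_i = v_i − Σ_{j<i} ((v_i · u_j) / (u_j · u_j)) · u_j.

Step by step this gives:
  u_1 = (-2, -1, -3)
  u_2 = (27/7, -18/7, -12/7)
  u_3 = (-15/19, -75/38, 45/38)

Orthogonality check:
  u_2 · u_1 = 0 (should be 0)
  u_3 · u_1 = 0 (should be 0)
  u_3 · u_2 = 0 (should be 0)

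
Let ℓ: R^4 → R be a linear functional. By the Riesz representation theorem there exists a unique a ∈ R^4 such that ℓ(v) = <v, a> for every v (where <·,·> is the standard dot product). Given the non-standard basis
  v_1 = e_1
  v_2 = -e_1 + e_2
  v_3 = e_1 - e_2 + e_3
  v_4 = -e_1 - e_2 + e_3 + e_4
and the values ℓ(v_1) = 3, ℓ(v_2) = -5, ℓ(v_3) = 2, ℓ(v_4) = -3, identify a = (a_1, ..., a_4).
a = (3, -2, -3, 1)

Write a = (a_1, ..., a_4) in the standard basis. For each basis vector v_i, ℓ(v_i) = <v_i, a> is a linear equation in the a_j's. Collect the n equations into a matrix system V a = ℓ, where row i of V is v_i (expressed in the standard basis). Since V is invertible (lower-triangular with 1s on the diagonal, up to permutation), solve by back-substitution:
  V =
[[1, 0, 0, 0],
 [-1, 1, 0, 0],
 [1, -1, 1, 0],
 [-1, -1, 1, 1]]
  V a = (3, -5, 2, -3)
Solving gives a = (3, -2, -3, 1).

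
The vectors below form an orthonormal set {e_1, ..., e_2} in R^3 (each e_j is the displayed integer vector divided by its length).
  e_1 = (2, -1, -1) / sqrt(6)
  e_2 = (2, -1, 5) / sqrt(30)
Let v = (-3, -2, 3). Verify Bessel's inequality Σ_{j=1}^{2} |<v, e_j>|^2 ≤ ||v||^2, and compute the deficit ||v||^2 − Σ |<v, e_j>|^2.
Σ |<v, e_j>|^2 = 61/5; ||v||^2 = 22; deficit = 49/5

Write each e_j = u_j / sqrt(<u_j, u_j>) where u_j is the displayed integer vector. Then <v, e_j> = <v, u_j> / sqrt(<u_j, u_j>), so |<v, e_j>|^2 = <v, u_j>^2 / <u_j, u_j>.
Coefficients: <v, e_1> = -7/sqrt(6), <v, e_2> = 11/sqrt(30).
Square and sum: Σ |<v, e_j>|^2 = 61/5.
Compute ||v||^2 = v·v = 22.
Deficit = 22 − 61/5 = 49/5 ≥ 0, confirming Bessel's inequality. (The deficit equals ||v − Σ <v,e_j> e_j||^2, the squared distance from v to span{e_j}.)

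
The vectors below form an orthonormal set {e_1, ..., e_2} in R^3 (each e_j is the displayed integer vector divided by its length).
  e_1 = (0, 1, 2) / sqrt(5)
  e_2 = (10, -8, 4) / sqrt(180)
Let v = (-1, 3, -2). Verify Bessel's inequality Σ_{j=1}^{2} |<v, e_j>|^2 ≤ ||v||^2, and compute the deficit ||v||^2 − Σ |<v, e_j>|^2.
Σ |<v, e_j>|^2 = 10; ||v||^2 = 14; deficit = 4

Write each e_j = u_j / sqrt(<u_j, u_j>) where u_j is the displayed integer vector. Then <v, e_j> = <v, u_j> / sqrt(<u_j, u_j>), so |<v, e_j>|^2 = <v, u_j>^2 / <u_j, u_j>.
Coefficients: <v, e_1> = -1/sqrt(5), <v, e_2> = -42/sqrt(180).
Square and sum: Σ |<v, e_j>|^2 = 10.
Compute ||v||^2 = v·v = 14.
Deficit = 14 − 10 = 4 ≥ 0, confirming Bessel's inequality. (The deficit equals ||v − Σ <v,e_j> e_j||^2, the squared distance from v to span{e_j}.)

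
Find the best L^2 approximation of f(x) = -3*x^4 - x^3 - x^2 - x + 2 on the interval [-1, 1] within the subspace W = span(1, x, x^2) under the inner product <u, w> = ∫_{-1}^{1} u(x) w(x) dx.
g(x) = -25*x^2/7 - 8*x/5 + 79/35

The best approximation g ∈ W is the orthogonal projection of f onto W. Writing g = a_0 + a_1 x + a_2 x^2, the coefficients solve the normal equations G · a = b where
  G_{ij} = <φ_i, φ_j> and b_i = <f, φ_i>, with φ_0 = 1, φ_1 = x, φ_2 = x^2.
G =
  [2, 0, 2/3]
  [0, 2/3, 0]
  [2/3, 0, 2/5],
b = (32/15, -16/15, 8/105).
Solving gives a_0 = 79/35, a_1 = -8/5, a_2 = -25/7, so
  g(x) = -25*x^2/7 - 8*x/5 + 79/35.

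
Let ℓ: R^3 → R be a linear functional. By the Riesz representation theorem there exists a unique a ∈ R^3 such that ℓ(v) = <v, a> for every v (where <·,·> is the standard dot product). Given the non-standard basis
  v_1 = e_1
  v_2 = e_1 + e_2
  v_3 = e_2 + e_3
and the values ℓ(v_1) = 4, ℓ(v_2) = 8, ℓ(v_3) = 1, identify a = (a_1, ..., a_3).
a = (4, 4, -3)

Write a = (a_1, ..., a_3) in the standard basis. For each basis vector v_i, ℓ(v_i) = <v_i, a> is a linear equation in the a_j's. Collect the n equations into a matrix system V a = ℓ, where row i of V is v_i (expressed in the standard basis). Since V is invertible (lower-triangular with 1s on the diagonal, up to permutation), solve by back-substitution:
  V =
[[1, 0, 0],
 [1, 1, 0],
 [0, 1, 1]]
  V a = (4, 8, 1)
Solving gives a = (4, 4, -3).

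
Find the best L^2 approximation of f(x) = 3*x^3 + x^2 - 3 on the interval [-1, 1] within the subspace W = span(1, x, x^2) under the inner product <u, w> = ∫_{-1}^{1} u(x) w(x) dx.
g(x) = x^2 + 9*x/5 - 3

The best approximation g ∈ W is the orthogonal projection of f onto W. Writing g = a_0 + a_1 x + a_2 x^2, the coefficients solve the normal equations G · a = b where
  G_{ij} = <φ_i, φ_j> and b_i = <f, φ_i>, with φ_0 = 1, φ_1 = x, φ_2 = x^2.
G =
  [2, 0, 2/3]
  [0, 2/3, 0]
  [2/3, 0, 2/5],
b = (-16/3, 6/5, -8/5).
Solving gives a_0 = -3, a_1 = 9/5, a_2 = 1, so
  g(x) = x^2 + 9*x/5 - 3.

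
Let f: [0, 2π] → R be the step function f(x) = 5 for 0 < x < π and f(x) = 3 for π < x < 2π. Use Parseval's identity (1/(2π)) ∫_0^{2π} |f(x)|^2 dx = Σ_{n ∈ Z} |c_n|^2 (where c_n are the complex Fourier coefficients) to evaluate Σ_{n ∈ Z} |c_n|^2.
Σ |c_n|^2 = 17

Parseval equates the L^2 energy of f (normalised by 1/(2π)) with the ℓ^2 sum of its Fourier coefficients: (1/(2π)) ∫_0^{2π} |f|^2 = Σ |c_n|^2.
Compute the left side: (1/(2π)) [∫_0^π 5^2 dx + ∫_π^{2π} 3^2 dx] = (1/(2π)) · (25π + 9π) = (25 + 9)/2 = 17.
So Σ_{n ∈ Z} |c_n|^2 = 17.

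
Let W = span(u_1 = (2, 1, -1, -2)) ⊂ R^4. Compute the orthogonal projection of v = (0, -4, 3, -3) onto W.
proj_W(v) = (-1/5, -1/10, 1/10, 1/5)

Set up U = [u_1 | ... | u_1] ∈ R^(4×1). The projector onto W = col(U) is P = U (U^T U)^(-1) U^T.
Compute U^T U =
  [10],
and U^T v = (-1).
Solve U^T U · c = U^T v for the coefficients: c = (-1/10). The projection is proj_W(v) = U c.
Check: (v - proj_W(v)) · u_1 = 0  (should be 0).
Result: proj_W(v) = (-1/5, -1/10, 1/10, 1/5).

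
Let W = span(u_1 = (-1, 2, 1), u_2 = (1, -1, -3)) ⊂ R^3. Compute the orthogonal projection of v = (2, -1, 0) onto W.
proj_W(v) = (2/3, -23/15, -4/15)

Set up U = [u_1 | ... | u_2] ∈ R^(3×2). The projector onto W = col(U) is P = U (U^T U)^(-1) U^T.
Compute U^T U =
  [6, -6]
  [-6, 11],
and U^T v = (-4, 3).
Solve U^T U · c = U^T v for the coefficients: c = (-13/15, -1/5). The projection is proj_W(v) = U c.
Check: (v - proj_W(v)) · u_1 = 0  (should be 0).
Check: (v - proj_W(v)) · u_2 = 0  (should be 0).
Result: proj_W(v) = (2/3, -23/15, -4/15).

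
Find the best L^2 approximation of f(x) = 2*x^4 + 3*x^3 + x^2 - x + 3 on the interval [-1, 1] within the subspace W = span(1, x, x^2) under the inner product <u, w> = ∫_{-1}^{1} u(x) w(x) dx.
g(x) = 19*x^2/7 + 4*x/5 + 99/35

The best approximation g ∈ W is the orthogonal projection of f onto W. Writing g = a_0 + a_1 x + a_2 x^2, the coefficients solve the normal equations G · a = b where
  G_{ij} = <φ_i, φ_j> and b_i = <f, φ_i>, with φ_0 = 1, φ_1 = x, φ_2 = x^2.
G =
  [2, 0, 2/3]
  [0, 2/3, 0]
  [2/3, 0, 2/5],
b = (112/15, 8/15, 104/35).
Solving gives a_0 = 99/35, a_1 = 4/5, a_2 = 19/7, so
  g(x) = 19*x^2/7 + 4*x/5 + 99/35.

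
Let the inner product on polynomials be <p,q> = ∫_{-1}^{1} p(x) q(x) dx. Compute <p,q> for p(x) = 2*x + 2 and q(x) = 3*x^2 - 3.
<p,q> = -8

Expand the product: p(x)·q(x) = 6*x^3 + 6*x^2 - 6*x - 6.
∫_{-1}^{1} of each monomial x^k gives [2/(k+1) if k even, 0 if k odd]. Integrating term-by-term (or equivalently evaluating the antiderivative F(x) = 3*x^4/2 + 2*x^3 - 3*x^2 - 6*x at the endpoints):
  F(1) − F(−1) = -11/2 − (5/2) = -8.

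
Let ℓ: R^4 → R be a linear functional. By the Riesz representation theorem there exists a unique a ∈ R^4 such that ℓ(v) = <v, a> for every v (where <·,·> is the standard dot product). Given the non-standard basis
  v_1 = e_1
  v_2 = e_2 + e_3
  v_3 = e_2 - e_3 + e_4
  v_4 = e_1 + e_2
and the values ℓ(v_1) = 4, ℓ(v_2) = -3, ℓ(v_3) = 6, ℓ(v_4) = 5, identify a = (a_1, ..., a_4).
a = (4, 1, -4, 1)

Write a = (a_1, ..., a_4) in the standard basis. For each basis vector v_i, ℓ(v_i) = <v_i, a> is a linear equation in the a_j's. Collect the n equations into a matrix system V a = ℓ, where row i of V is v_i (expressed in the standard basis). Since V is invertible (lower-triangular with 1s on the diagonal, up to permutation), solve by back-substitution:
  V =
[[1, 0, 0, 0],
 [0, 1, 1, 0],
 [0, 1, -1, 1],
 [1, 1, 0, 0]]
  V a = (4, -3, 6, 5)
Solving gives a = (4, 1, -4, 1).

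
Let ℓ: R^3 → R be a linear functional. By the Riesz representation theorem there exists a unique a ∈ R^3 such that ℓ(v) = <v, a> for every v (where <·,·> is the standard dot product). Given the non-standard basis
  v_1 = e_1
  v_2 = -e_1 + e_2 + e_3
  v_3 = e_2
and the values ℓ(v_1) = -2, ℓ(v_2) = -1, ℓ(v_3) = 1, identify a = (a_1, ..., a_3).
a = (-2, 1, -4)

Write a = (a_1, ..., a_3) in the standard basis. For each basis vector v_i, ℓ(v_i) = <v_i, a> is a linear equation in the a_j's. Collect the n equations into a matrix system V a = ℓ, where row i of V is v_i (expressed in the standard basis). Since V is invertible (lower-triangular with 1s on the diagonal, up to permutation), solve by back-substitution:
  V =
[[1, 0, 0],
 [-1, 1, 1],
 [0, 1, 0]]
  V a = (-2, -1, 1)
Solving gives a = (-2, 1, -4).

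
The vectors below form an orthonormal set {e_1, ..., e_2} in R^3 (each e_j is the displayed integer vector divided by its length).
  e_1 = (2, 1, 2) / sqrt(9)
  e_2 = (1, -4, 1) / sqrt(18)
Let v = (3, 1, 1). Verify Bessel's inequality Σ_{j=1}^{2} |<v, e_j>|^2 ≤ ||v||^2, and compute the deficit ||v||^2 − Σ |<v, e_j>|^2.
Σ |<v, e_j>|^2 = 9; ||v||^2 = 11; deficit = 2

Write each e_j = u_j / sqrt(<u_j, u_j>) where u_j is the displayed integer vector. Then <v, e_j> = <v, u_j> / sqrt(<u_j, u_j>), so |<v, e_j>|^2 = <v, u_j>^2 / <u_j, u_j>.
Coefficients: <v, e_1> = 9/sqrt(9), <v, e_2> = 0/sqrt(18).
Square and sum: Σ |<v, e_j>|^2 = 9.
Compute ||v||^2 = v·v = 11.
Deficit = 11 − 9 = 2 ≥ 0, confirming Bessel's inequality. (The deficit equals ||v − Σ <v,e_j> e_j||^2, the squared distance from v to span{e_j}.)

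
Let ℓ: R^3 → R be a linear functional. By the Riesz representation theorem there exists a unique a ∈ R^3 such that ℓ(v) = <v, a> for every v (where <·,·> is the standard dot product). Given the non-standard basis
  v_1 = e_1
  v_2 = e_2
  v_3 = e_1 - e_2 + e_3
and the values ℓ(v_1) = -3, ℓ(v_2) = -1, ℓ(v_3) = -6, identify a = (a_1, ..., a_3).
a = (-3, -1, -4)

Write a = (a_1, ..., a_3) in the standard basis. For each basis vector v_i, ℓ(v_i) = <v_i, a> is a linear equation in the a_j's. Collect the n equations into a matrix system V a = ℓ, where row i of V is v_i (expressed in the standard basis). Since V is invertible (lower-triangular with 1s on the diagonal, up to permutation), solve by back-substitution:
  V =
[[1, 0, 0],
 [0, 1, 0],
 [1, -1, 1]]
  V a = (-3, -1, -6)
Solving gives a = (-3, -1, -4).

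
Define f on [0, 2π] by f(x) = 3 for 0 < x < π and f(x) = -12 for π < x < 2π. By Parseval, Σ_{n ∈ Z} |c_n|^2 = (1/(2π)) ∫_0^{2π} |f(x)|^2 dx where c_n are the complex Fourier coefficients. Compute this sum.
Σ |c_n|^2 = 153/2

Parseval equates the L^2 energy of f (normalised by 1/(2π)) with the ℓ^2 sum of its Fourier coefficients: (1/(2π)) ∫_0^{2π} |f|^2 = Σ |c_n|^2.
Compute the left side: (1/(2π)) [∫_0^π 3^2 dx + ∫_π^{2π} (-12)^2 dx] = (1/(2π)) · (9π + 144π) = (9 + 144)/2 = 153/2.
So Σ_{n ∈ Z} |c_n|^2 = 153/2.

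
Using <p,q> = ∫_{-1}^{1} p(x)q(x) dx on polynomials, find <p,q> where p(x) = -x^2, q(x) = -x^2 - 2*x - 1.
<p,q> = 16/15

Expand the product: p(x)·q(x) = x^4 + 2*x^3 + x^2.
∫_{-1}^{1} of each monomial x^k gives [2/(k+1) if k even, 0 if k odd]. Integrating term-by-term (or equivalently evaluating the antiderivative F(x) = x^5/5 + x^4/2 + x^3/3 at the endpoints):
  F(1) − F(−1) = 31/30 − (-1/30) = 16/15.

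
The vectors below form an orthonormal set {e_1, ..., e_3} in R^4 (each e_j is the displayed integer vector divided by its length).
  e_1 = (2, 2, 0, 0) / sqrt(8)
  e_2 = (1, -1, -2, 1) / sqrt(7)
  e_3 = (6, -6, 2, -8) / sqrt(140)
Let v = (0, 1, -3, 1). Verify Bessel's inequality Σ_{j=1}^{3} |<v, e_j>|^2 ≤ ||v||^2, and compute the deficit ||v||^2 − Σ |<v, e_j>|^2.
Σ |<v, e_j>|^2 = 17/2; ||v||^2 = 11; deficit = 5/2

Write each e_j = u_j / sqrt(<u_j, u_j>) where u_j is the displayed integer vector. Then <v, e_j> = <v, u_j> / sqrt(<u_j, u_j>), so |<v, e_j>|^2 = <v, u_j>^2 / <u_j, u_j>.
Coefficients: <v, e_1> = 2/sqrt(8), <v, e_2> = 6/sqrt(7), <v, e_3> = -20/sqrt(140).
Square and sum: Σ |<v, e_j>|^2 = 17/2.
Compute ||v||^2 = v·v = 11.
Deficit = 11 − 17/2 = 5/2 ≥ 0, confirming Bessel's inequality. (The deficit equals ||v − Σ <v,e_j> e_j||^2, the squared distance from v to span{e_j}.)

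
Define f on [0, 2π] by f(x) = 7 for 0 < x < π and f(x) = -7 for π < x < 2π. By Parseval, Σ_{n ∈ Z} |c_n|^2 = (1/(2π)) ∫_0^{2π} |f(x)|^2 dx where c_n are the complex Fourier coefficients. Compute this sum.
Σ |c_n|^2 = 49

Parseval equates the L^2 energy of f (normalised by 1/(2π)) with the ℓ^2 sum of its Fourier coefficients: (1/(2π)) ∫_0^{2π} |f|^2 = Σ |c_n|^2.
Compute the left side: (1/(2π)) [∫_0^π 7^2 dx + ∫_π^{2π} (-7)^2 dx] = (1/(2π)) · (49π + 49π) = (49 + 49)/2 = 49.
So Σ_{n ∈ Z} |c_n|^2 = 49.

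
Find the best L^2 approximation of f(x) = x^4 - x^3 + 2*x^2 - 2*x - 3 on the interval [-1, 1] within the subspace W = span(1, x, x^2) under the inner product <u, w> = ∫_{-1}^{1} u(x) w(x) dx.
g(x) = 20*x^2/7 - 13*x/5 - 108/35

The best approximation g ∈ W is the orthogonal projection of f onto W. Writing g = a_0 + a_1 x + a_2 x^2, the coefficients solve the normal equations G · a = b where
  G_{ij} = <φ_i, φ_j> and b_i = <f, φ_i>, with φ_0 = 1, φ_1 = x, φ_2 = x^2.
G =
  [2, 0, 2/3]
  [0, 2/3, 0]
  [2/3, 0, 2/5],
b = (-64/15, -26/15, -32/35).
Solving gives a_0 = -108/35, a_1 = -13/5, a_2 = 20/7, so
  g(x) = 20*x^2/7 - 13*x/5 - 108/35.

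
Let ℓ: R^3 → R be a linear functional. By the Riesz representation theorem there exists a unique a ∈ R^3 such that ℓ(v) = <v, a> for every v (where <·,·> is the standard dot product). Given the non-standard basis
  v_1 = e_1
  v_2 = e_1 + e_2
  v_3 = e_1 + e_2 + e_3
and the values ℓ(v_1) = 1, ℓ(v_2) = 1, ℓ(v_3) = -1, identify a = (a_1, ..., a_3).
a = (1, 0, -2)

Write a = (a_1, ..., a_3) in the standard basis. For each basis vector v_i, ℓ(v_i) = <v_i, a> is a linear equation in the a_j's. Collect the n equations into a matrix system V a = ℓ, where row i of V is v_i (expressed in the standard basis). Since V is invertible (lower-triangular with 1s on the diagonal, up to permutation), solve by back-substitution:
  V =
[[1, 0, 0],
 [1, 1, 0],
 [1, 1, 1]]
  V a = (1, 1, -1)
Solving gives a = (1, 0, -2).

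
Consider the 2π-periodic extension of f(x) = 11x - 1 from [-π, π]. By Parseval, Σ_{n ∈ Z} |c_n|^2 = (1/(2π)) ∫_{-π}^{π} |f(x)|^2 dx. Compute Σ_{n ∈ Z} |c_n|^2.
Σ |c_n|^2 = 121π^2/3 + 1

Expand and integrate term by term over [-π, π]:
  ∫ (11x)^2 dx = 121·(2π^3/3); ∫ 2·11·(-1)·x dx = 0 (odd integrand); ∫ (-1)^2 dx = 1·2π.
So (1/(2π)) ∫_{-π}^{π} (11x - 1)^2 dx = 121π^2/3 + 1 = 121π^2/3 + 1.
Parseval ⇒ Σ |c_n|^2 = 121π^2/3 + 1.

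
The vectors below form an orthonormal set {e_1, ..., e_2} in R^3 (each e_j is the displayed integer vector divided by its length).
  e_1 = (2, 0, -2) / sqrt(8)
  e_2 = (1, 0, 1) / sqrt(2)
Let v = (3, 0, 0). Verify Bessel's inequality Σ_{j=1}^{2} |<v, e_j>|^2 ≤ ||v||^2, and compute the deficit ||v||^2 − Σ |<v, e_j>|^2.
Σ |<v, e_j>|^2 = 9; ||v||^2 = 9; deficit = 0

Write each e_j = u_j / sqrt(<u_j, u_j>) where u_j is the displayed integer vector. Then <v, e_j> = <v, u_j> / sqrt(<u_j, u_j>), so |<v, e_j>|^2 = <v, u_j>^2 / <u_j, u_j>.
Coefficients: <v, e_1> = 6/sqrt(8), <v, e_2> = 3/sqrt(2).
Square and sum: Σ |<v, e_j>|^2 = 9.
Compute ||v||^2 = v·v = 9.
Deficit = 9 − 9 = 0 ≥ 0, confirming Bessel's inequality. (The deficit equals ||v − Σ <v,e_j> e_j||^2, the squared distance from v to span{e_j}.)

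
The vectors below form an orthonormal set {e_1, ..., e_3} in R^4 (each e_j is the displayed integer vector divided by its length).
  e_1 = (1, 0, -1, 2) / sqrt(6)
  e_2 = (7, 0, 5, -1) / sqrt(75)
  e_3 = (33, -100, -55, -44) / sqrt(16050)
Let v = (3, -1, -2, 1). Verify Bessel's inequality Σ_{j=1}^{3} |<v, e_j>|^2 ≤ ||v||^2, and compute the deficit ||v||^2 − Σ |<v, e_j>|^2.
Σ |<v, e_j>|^2 = 4454/321; ||v||^2 = 15; deficit = 361/321

Write each e_j = u_j / sqrt(<u_j, u_j>) where u_j is the displayed integer vector. Then <v, e_j> = <v, u_j> / sqrt(<u_j, u_j>), so |<v, e_j>|^2 = <v, u_j>^2 / <u_j, u_j>.
Coefficients: <v, e_1> = 7/sqrt(6), <v, e_2> = 10/sqrt(75), <v, e_3> = 265/sqrt(16050).
Square and sum: Σ |<v, e_j>|^2 = 4454/321.
Compute ||v||^2 = v·v = 15.
Deficit = 15 − 4454/321 = 361/321 ≥ 0, confirming Bessel's inequality. (The deficit equals ||v − Σ <v,e_j> e_j||^2, the squared distance from v to span{e_j}.)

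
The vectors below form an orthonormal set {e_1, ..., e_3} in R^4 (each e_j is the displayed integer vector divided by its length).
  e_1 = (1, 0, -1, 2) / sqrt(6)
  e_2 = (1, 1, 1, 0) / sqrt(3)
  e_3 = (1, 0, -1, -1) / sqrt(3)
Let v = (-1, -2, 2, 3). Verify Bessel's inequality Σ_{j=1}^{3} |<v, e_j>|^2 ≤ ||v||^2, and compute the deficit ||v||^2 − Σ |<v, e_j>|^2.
Σ |<v, e_j>|^2 = 83/6; ||v||^2 = 18; deficit = 25/6

Write each e_j = u_j / sqrt(<u_j, u_j>) where u_j is the displayed integer vector. Then <v, e_j> = <v, u_j> / sqrt(<u_j, u_j>), so |<v, e_j>|^2 = <v, u_j>^2 / <u_j, u_j>.
Coefficients: <v, e_1> = 3/sqrt(6), <v, e_2> = -1/sqrt(3), <v, e_3> = -6/sqrt(3).
Square and sum: Σ |<v, e_j>|^2 = 83/6.
Compute ||v||^2 = v·v = 18.
Deficit = 18 − 83/6 = 25/6 ≥ 0, confirming Bessel's inequality. (The deficit equals ||v − Σ <v,e_j> e_j||^2, the squared distance from v to span{e_j}.)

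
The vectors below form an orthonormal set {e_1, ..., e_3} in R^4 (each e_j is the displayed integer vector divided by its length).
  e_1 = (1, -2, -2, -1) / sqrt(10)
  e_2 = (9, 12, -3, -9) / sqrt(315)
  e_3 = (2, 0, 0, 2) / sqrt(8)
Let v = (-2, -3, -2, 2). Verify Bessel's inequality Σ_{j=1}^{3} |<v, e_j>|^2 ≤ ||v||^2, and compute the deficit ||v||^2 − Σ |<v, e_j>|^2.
Σ |<v, e_j>|^2 = 122/7; ||v||^2 = 21; deficit = 25/7

Write each e_j = u_j / sqrt(<u_j, u_j>) where u_j is the displayed integer vector. Then <v, e_j> = <v, u_j> / sqrt(<u_j, u_j>), so |<v, e_j>|^2 = <v, u_j>^2 / <u_j, u_j>.
Coefficients: <v, e_1> = 6/sqrt(10), <v, e_2> = -66/sqrt(315), <v, e_3> = 0/sqrt(8).
Square and sum: Σ |<v, e_j>|^2 = 122/7.
Compute ||v||^2 = v·v = 21.
Deficit = 21 − 122/7 = 25/7 ≥ 0, confirming Bessel's inequality. (The deficit equals ||v − Σ <v,e_j> e_j||^2, the squared distance from v to span{e_j}.)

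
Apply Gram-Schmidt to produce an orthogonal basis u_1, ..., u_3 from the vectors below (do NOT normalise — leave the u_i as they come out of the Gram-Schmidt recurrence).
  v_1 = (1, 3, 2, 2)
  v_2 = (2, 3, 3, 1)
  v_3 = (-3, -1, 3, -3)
Orthogonal basis:
  u_1 = (1, 3, 2, 2)
  u_2 = (17/18, -1/6, 8/9, -10/9)
  u_3 = (-198/53, 10/53, 141/53, -57/53)

Apply the Gram-Schmidt recurrence
  u_1 = v_1
  u_i = v_i − Σ_{j<i} ((v_i · u_j) / (u_j · u_j)) · u_j.

Step by step this gives:
  u_1 = (1, 3, 2, 2)
  u_2 = (17/18, -1/6, 8/9, -10/9)
  u_3 = (-198/53, 10/53, 141/53, -57/53)

Orthogonality check:
  u_2 · u_1 = 0 (should be 0)
  u_3 · u_1 = 0 (should be 0)
  u_3 · u_2 = 0 (should be 0)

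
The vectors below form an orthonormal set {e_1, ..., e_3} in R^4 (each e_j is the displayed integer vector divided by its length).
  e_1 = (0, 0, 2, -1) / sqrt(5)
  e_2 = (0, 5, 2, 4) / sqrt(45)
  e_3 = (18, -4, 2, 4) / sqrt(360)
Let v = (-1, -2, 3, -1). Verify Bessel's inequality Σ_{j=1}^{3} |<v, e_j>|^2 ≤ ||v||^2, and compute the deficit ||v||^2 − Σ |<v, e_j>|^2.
Σ |<v, e_j>|^2 = 57/5; ||v||^2 = 15; deficit = 18/5

Write each e_j = u_j / sqrt(<u_j, u_j>) where u_j is the displayed integer vector. Then <v, e_j> = <v, u_j> / sqrt(<u_j, u_j>), so |<v, e_j>|^2 = <v, u_j>^2 / <u_j, u_j>.
Coefficients: <v, e_1> = 7/sqrt(5), <v, e_2> = -8/sqrt(45), <v, e_3> = -8/sqrt(360).
Square and sum: Σ |<v, e_j>|^2 = 57/5.
Compute ||v||^2 = v·v = 15.
Deficit = 15 − 57/5 = 18/5 ≥ 0, confirming Bessel's inequality. (The deficit equals ||v − Σ <v,e_j> e_j||^2, the squared distance from v to span{e_j}.)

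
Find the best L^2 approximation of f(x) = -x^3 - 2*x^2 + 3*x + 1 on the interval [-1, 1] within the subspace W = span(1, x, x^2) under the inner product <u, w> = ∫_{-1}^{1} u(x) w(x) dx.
g(x) = -2*x^2 + 12*x/5 + 1

The best approximation g ∈ W is the orthogonal projection of f onto W. Writing g = a_0 + a_1 x + a_2 x^2, the coefficients solve the normal equations G · a = b where
  G_{ij} = <φ_i, φ_j> and b_i = <f, φ_i>, with φ_0 = 1, φ_1 = x, φ_2 = x^2.
G =
  [2, 0, 2/3]
  [0, 2/3, 0]
  [2/3, 0, 2/5],
b = (2/3, 8/5, -2/15).
Solving gives a_0 = 1, a_1 = 12/5, a_2 = -2, so
  g(x) = -2*x^2 + 12*x/5 + 1.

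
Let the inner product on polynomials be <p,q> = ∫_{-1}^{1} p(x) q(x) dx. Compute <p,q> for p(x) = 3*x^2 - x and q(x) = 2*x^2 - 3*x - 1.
<p,q> = 12/5

Expand the product: p(x)·q(x) = 6*x^4 - 11*x^3 + x.
∫_{-1}^{1} of each monomial x^k gives [2/(k+1) if k even, 0 if k odd]. Integrating term-by-term (or equivalently evaluating the antiderivative F(x) = 6*x^5/5 - 11*x^4/4 + x^2/2 at the endpoints):
  F(1) − F(−1) = -21/20 − (-69/20) = 12/5.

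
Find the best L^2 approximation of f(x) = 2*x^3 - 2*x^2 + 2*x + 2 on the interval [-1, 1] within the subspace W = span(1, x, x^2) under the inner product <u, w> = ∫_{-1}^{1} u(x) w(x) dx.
g(x) = -2*x^2 + 16*x/5 + 2

The best approximation g ∈ W is the orthogonal projection of f onto W. Writing g = a_0 + a_1 x + a_2 x^2, the coefficients solve the normal equations G · a = b where
  G_{ij} = <φ_i, φ_j> and b_i = <f, φ_i>, with φ_0 = 1, φ_1 = x, φ_2 = x^2.
G =
  [2, 0, 2/3]
  [0, 2/3, 0]
  [2/3, 0, 2/5],
b = (8/3, 32/15, 8/15).
Solving gives a_0 = 2, a_1 = 16/5, a_2 = -2, so
  g(x) = -2*x^2 + 16*x/5 + 2.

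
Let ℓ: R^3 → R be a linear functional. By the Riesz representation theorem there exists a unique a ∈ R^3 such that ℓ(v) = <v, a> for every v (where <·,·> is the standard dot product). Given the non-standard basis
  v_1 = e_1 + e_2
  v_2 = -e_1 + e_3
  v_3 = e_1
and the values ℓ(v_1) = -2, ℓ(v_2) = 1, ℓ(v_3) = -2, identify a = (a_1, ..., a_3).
a = (-2, 0, -1)

Write a = (a_1, ..., a_3) in the standard basis. For each basis vector v_i, ℓ(v_i) = <v_i, a> is a linear equation in the a_j's. Collect the n equations into a matrix system V a = ℓ, where row i of V is v_i (expressed in the standard basis). Since V is invertible (lower-triangular with 1s on the diagonal, up to permutation), solve by back-substitution:
  V =
[[1, 1, 0],
 [-1, 0, 1],
 [1, 0, 0]]
  V a = (-2, 1, -2)
Solving gives a = (-2, 0, -1).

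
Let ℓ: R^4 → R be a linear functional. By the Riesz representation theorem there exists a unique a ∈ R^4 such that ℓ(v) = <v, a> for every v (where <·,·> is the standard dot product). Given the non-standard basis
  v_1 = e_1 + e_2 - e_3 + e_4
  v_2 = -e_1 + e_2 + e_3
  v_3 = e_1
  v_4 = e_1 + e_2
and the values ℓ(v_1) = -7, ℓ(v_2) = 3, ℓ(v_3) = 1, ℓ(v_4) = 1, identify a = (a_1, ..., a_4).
a = (1, 0, 4, -4)

Write a = (a_1, ..., a_4) in the standard basis. For each basis vector v_i, ℓ(v_i) = <v_i, a> is a linear equation in the a_j's. Collect the n equations into a matrix system V a = ℓ, where row i of V is v_i (expressed in the standard basis). Since V is invertible (lower-triangular with 1s on the diagonal, up to permutation), solve by back-substitution:
  V =
[[1, 1, -1, 1],
 [-1, 1, 1, 0],
 [1, 0, 0, 0],
 [1, 1, 0, 0]]
  V a = (-7, 3, 1, 1)
Solving gives a = (1, 0, 4, -4).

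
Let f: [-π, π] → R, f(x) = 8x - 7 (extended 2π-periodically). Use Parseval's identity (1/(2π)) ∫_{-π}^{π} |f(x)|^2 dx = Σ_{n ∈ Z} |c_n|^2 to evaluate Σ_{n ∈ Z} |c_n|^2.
Σ |c_n|^2 = 64π^2/3 + 49

Expand and integrate term by term over [-π, π]:
  ∫ (8x)^2 dx = 64·(2π^3/3); ∫ 2·8·(-7)·x dx = 0 (odd integrand); ∫ (-7)^2 dx = 49·2π.
So (1/(2π)) ∫_{-π}^{π} (8x - 7)^2 dx = 64π^2/3 + 49 = 64π^2/3 + 49.
Parseval ⇒ Σ |c_n|^2 = 64π^2/3 + 49.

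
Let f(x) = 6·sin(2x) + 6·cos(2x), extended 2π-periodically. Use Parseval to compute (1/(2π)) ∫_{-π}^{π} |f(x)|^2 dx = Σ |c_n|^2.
Σ |c_n|^2 = 36

Expand |f|^2 and use orthogonality of {sin(nx), cos(mx)} on [-π, π]:
  ∫_{-π}^{π} sin(nx)^2 dx = π, ∫ cos(mx)^2 dx = π, and cross terms integrate to 0.
So ∫_{-π}^{π} f(x)^2 dx = 6^2 · π + 6^2 · π = (36 + 36)π.
Divide by 2π: (36 + 36)/2 = 36.
By Parseval, this equals Σ |c_n|^2.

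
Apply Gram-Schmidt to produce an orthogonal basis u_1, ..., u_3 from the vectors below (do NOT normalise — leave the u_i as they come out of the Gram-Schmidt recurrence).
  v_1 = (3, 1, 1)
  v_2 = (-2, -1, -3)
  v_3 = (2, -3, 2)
Orthogonal basis:
  u_1 = (3, 1, 1)
  u_2 = (8/11, -1/11, -23/11)
  u_3 = (1, -7/2, 1/2)

Apply the Gram-Schmidt recurrence
  u_1 = v_1
  u_i = v_i − Σ_{j<i} ((v_i · u_j) / (u_j · u_j)) · u_j.

Step by step this gives:
  u_1 = (3, 1, 1)
  u_2 = (8/11, -1/11, -23/11)
  u_3 = (1, -7/2, 1/2)

Orthogonality check:
  u_2 · u_1 = 0 (should be 0)
  u_3 · u_1 = 0 (should be 0)
  u_3 · u_2 = 0 (should be 0)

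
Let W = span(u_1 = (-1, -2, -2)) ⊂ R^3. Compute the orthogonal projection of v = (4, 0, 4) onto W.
proj_W(v) = (4/3, 8/3, 8/3)

Set up U = [u_1 | ... | u_1] ∈ R^(3×1). The projector onto W = col(U) is P = U (U^T U)^(-1) U^T.
Compute U^T U =
  [9],
and U^T v = (-12).
Solve U^T U · c = U^T v for the coefficients: c = (-4/3). The projection is proj_W(v) = U c.
Check: (v - proj_W(v)) · u_1 = 0  (should be 0).
Result: proj_W(v) = (4/3, 8/3, 8/3).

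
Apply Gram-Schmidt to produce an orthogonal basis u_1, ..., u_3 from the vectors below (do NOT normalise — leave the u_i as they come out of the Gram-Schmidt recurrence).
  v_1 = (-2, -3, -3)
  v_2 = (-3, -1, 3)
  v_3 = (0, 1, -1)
Orthogonal basis:
  u_1 = (-2, -3, -3)
  u_2 = (-3, -1, 3)
  u_3 = (-12/19, 15/19, -7/19)

Apply the Gram-Schmidt recurrence
  u_1 = v_1
  u_i = v_i − Σ_{j<i} ((v_i · u_j) / (u_j · u_j)) · u_j.

Step by step this gives:
  u_1 = (-2, -3, -3)
  u_2 = (-3, -1, 3)
  u_3 = (-12/19, 15/19, -7/19)

Orthogonality check:
  u_2 · u_1 = 0 (should be 0)
  u_3 · u_1 = 0 (should be 0)
  u_3 · u_2 = 0 (should be 0)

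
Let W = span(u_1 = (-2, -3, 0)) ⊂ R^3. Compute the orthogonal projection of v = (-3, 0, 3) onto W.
proj_W(v) = (-12/13, -18/13, 0)

Set up U = [u_1 | ... | u_1] ∈ R^(3×1). The projector onto W = col(U) is P = U (U^T U)^(-1) U^T.
Compute U^T U =
  [13],
and U^T v = (6).
Solve U^T U · c = U^T v for the coefficients: c = (6/13). The projection is proj_W(v) = U c.
Check: (v - proj_W(v)) · u_1 = 0  (should be 0).
Result: proj_W(v) = (-12/13, -18/13, 0).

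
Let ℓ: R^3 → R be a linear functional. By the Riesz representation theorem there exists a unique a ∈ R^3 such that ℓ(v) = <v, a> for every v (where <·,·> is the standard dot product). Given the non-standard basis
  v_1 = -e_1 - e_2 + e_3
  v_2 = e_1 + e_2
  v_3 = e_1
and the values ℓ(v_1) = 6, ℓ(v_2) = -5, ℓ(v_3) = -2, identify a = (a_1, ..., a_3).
a = (-2, -3, 1)

Write a = (a_1, ..., a_3) in the standard basis. For each basis vector v_i, ℓ(v_i) = <v_i, a> is a linear equation in the a_j's. Collect the n equations into a matrix system V a = ℓ, where row i of V is v_i (expressed in the standard basis). Since V is invertible (lower-triangular with 1s on the diagonal, up to permutation), solve by back-substitution:
  V =
[[-1, -1, 1],
 [1, 1, 0],
 [1, 0, 0]]
  V a = (6, -5, -2)
Solving gives a = (-2, -3, 1).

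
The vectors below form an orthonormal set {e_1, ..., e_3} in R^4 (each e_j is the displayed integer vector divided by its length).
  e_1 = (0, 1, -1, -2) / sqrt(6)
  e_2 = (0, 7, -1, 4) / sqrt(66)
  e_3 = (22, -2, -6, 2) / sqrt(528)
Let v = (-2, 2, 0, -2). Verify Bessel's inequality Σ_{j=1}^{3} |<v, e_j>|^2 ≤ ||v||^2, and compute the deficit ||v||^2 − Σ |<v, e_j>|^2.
Σ |<v, e_j>|^2 = 35/3; ||v||^2 = 12; deficit = 1/3

Write each e_j = u_j / sqrt(<u_j, u_j>) where u_j is the displayed integer vector. Then <v, e_j> = <v, u_j> / sqrt(<u_j, u_j>), so |<v, e_j>|^2 = <v, u_j>^2 / <u_j, u_j>.
Coefficients: <v, e_1> = 6/sqrt(6), <v, e_2> = 6/sqrt(66), <v, e_3> = -52/sqrt(528).
Square and sum: Σ |<v, e_j>|^2 = 35/3.
Compute ||v||^2 = v·v = 12.
Deficit = 12 − 35/3 = 1/3 ≥ 0, confirming Bessel's inequality. (The deficit equals ||v − Σ <v,e_j> e_j||^2, the squared distance from v to span{e_j}.)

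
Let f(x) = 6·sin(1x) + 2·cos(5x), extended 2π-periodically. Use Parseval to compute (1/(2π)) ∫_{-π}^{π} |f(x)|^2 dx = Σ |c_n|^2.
Σ |c_n|^2 = 20

Expand |f|^2 and use orthogonality of {sin(nx), cos(mx)} on [-π, π]:
  ∫_{-π}^{π} sin(nx)^2 dx = π, ∫ cos(mx)^2 dx = π, and cross terms integrate to 0.
So ∫_{-π}^{π} f(x)^2 dx = 6^2 · π + 2^2 · π = (36 + 4)π.
Divide by 2π: (36 + 4)/2 = 20.
By Parseval, this equals Σ |c_n|^2.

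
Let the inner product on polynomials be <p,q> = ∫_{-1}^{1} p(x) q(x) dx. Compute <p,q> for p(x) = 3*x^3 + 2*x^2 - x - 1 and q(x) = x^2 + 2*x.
<p,q> = 6/5

Expand the product: p(x)·q(x) = 3*x^5 + 8*x^4 + 3*x^3 - 3*x^2 - 2*x.
∫_{-1}^{1} of each monomial x^k gives [2/(k+1) if k even, 0 if k odd]. Integrating term-by-term (or equivalently evaluating the antiderivative F(x) = x^6/2 + 8*x^5/5 + 3*x^4/4 - x^3 - x^2 at the endpoints):
  F(1) − F(−1) = 17/20 − (-7/20) = 6/5.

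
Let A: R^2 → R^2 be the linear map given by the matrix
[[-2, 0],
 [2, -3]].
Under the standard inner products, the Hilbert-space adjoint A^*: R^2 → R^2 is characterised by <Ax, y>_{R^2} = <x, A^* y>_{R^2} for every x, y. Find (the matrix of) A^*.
A^* = A^T =
[[-2, 2],
 [0, -3]]

For real matrices with standard dot products, the defining identity <Ax, y> = <x, A^* y> gives (Ax)^T y = x^T (A^*) y, i.e. x^T A^T y = x^T (A^*) y. Since this holds for all x, y, we must have A^* = A^T. Therefore
A^* =
[[-2, 2],
 [0, -3]].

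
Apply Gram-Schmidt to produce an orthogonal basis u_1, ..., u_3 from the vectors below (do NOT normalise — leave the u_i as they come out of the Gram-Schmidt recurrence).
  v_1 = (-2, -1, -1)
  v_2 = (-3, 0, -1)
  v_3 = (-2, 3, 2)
Orthogonal basis:
  u_1 = (-2, -1, -1)
  u_2 = (-2/3, 7/6, 1/6)
  u_3 = (-5/11, -5/11, 15/11)

Apply the Gram-Schmidt recurrence
  u_1 = v_1
  u_i = v_i − Σ_{j<i} ((v_i · u_j) / (u_j · u_j)) · u_j.

Step by step this gives:
  u_1 = (-2, -1, -1)
  u_2 = (-2/3, 7/6, 1/6)
  u_3 = (-5/11, -5/11, 15/11)

Orthogonality check:
  u_2 · u_1 = 0 (should be 0)
  u_3 · u_1 = 0 (should be 0)
  u_3 · u_2 = 0 (should be 0)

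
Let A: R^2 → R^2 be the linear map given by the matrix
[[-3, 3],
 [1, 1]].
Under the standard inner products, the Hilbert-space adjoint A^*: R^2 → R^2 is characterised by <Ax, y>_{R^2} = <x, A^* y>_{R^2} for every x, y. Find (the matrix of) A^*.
A^* = A^T =
[[-3, 1],
 [3, 1]]

For real matrices with standard dot products, the defining identity <Ax, y> = <x, A^* y> gives (Ax)^T y = x^T (A^*) y, i.e. x^T A^T y = x^T (A^*) y. Since this holds for all x, y, we must have A^* = A^T. Therefore
A^* =
[[-3, 1],
 [3, 1]].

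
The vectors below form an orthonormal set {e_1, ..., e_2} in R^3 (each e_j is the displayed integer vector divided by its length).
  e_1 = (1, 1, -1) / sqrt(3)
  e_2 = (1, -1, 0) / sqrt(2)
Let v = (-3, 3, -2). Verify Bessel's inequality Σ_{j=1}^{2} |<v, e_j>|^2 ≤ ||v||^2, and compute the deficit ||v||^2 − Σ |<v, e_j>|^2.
Σ |<v, e_j>|^2 = 58/3; ||v||^2 = 22; deficit = 8/3

Write each e_j = u_j / sqrt(<u_j, u_j>) where u_j is the displayed integer vector. Then <v, e_j> = <v, u_j> / sqrt(<u_j, u_j>), so |<v, e_j>|^2 = <v, u_j>^2 / <u_j, u_j>.
Coefficients: <v, e_1> = 2/sqrt(3), <v, e_2> = -6/sqrt(2).
Square and sum: Σ |<v, e_j>|^2 = 58/3.
Compute ||v||^2 = v·v = 22.
Deficit = 22 − 58/3 = 8/3 ≥ 0, confirming Bessel's inequality. (The deficit equals ||v − Σ <v,e_j> e_j||^2, the squared distance from v to span{e_j}.)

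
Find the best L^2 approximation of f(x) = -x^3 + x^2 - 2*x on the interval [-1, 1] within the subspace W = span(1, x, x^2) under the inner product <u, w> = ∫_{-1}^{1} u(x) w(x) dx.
g(x) = x^2 - 13*x/5

The best approximation g ∈ W is the orthogonal projection of f onto W. Writing g = a_0 + a_1 x + a_2 x^2, the coefficients solve the normal equations G · a = b where
  G_{ij} = <φ_i, φ_j> and b_i = <f, φ_i>, with φ_0 = 1, φ_1 = x, φ_2 = x^2.
G =
  [2, 0, 2/3]
  [0, 2/3, 0]
  [2/3, 0, 2/5],
b = (2/3, -26/15, 2/5).
Solving gives a_0 = 0, a_1 = -13/5, a_2 = 1, so
  g(x) = x^2 - 13*x/5.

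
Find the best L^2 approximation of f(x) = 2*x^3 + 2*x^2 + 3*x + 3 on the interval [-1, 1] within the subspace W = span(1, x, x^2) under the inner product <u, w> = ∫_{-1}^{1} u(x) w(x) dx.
g(x) = 2*x^2 + 21*x/5 + 3

The best approximation g ∈ W is the orthogonal projection of f onto W. Writing g = a_0 + a_1 x + a_2 x^2, the coefficients solve the normal equations G · a = b where
  G_{ij} = <φ_i, φ_j> and b_i = <f, φ_i>, with φ_0 = 1, φ_1 = x, φ_2 = x^2.
G =
  [2, 0, 2/3]
  [0, 2/3, 0]
  [2/3, 0, 2/5],
b = (22/3, 14/5, 14/5).
Solving gives a_0 = 3, a_1 = 21/5, a_2 = 2, so
  g(x) = 2*x^2 + 21*x/5 + 3.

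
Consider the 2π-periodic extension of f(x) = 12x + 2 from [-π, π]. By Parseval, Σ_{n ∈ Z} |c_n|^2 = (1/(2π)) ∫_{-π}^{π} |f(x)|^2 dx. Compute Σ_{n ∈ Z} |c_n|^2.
Σ |c_n|^2 = 48π^2 + 4

Expand and integrate term by term over [-π, π]:
  ∫ (12x)^2 dx = 144·(2π^3/3); ∫ 2·12·(2)·x dx = 0 (odd integrand); ∫ 2^2 dx = 4·2π.
So (1/(2π)) ∫_{-π}^{π} (12x + 2)^2 dx = 144π^2/3 + 4 = 48π^2 + 4.
Parseval ⇒ Σ |c_n|^2 = 48π^2 + 4.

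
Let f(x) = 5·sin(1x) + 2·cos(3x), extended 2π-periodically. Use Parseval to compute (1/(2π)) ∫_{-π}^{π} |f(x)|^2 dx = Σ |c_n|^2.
Σ |c_n|^2 = 29/2

Expand |f|^2 and use orthogonality of {sin(nx), cos(mx)} on [-π, π]:
  ∫_{-π}^{π} sin(nx)^2 dx = π, ∫ cos(mx)^2 dx = π, and cross terms integrate to 0.
So ∫_{-π}^{π} f(x)^2 dx = 5^2 · π + 2^2 · π = (25 + 4)π.
Divide by 2π: (25 + 4)/2 = 29/2.
By Parseval, this equals Σ |c_n|^2.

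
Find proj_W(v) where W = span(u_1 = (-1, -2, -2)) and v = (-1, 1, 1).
proj_W(v) = (1/3, 2/3, 2/3)

Set up U = [u_1 | ... | u_1] ∈ R^(3×1). The projector onto W = col(U) is P = U (U^T U)^(-1) U^T.
Compute U^T U =
  [9],
and U^T v = (-3).
Solve U^T U · c = U^T v for the coefficients: c = (-1/3). The projection is proj_W(v) = U c.
Check: (v - proj_W(v)) · u_1 = 0  (should be 0).
Result: proj_W(v) = (1/3, 2/3, 2/3).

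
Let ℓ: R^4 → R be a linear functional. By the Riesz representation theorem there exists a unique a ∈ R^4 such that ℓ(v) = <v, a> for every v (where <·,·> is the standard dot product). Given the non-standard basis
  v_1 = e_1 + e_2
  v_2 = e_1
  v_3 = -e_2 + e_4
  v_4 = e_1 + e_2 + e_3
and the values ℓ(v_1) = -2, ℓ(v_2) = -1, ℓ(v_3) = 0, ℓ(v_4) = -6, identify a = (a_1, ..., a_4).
a = (-1, -1, -4, -1)

Write a = (a_1, ..., a_4) in the standard basis. For each basis vector v_i, ℓ(v_i) = <v_i, a> is a linear equation in the a_j's. Collect the n equations into a matrix system V a = ℓ, where row i of V is v_i (expressed in the standard basis). Since V is invertible (lower-triangular with 1s on the diagonal, up to permutation), solve by back-substitution:
  V =
[[1, 1, 0, 0],
 [1, 0, 0, 0],
 [0, -1, 0, 1],
 [1, 1, 1, 0]]
  V a = (-2, -1, 0, -6)
Solving gives a = (-1, -1, -4, -1).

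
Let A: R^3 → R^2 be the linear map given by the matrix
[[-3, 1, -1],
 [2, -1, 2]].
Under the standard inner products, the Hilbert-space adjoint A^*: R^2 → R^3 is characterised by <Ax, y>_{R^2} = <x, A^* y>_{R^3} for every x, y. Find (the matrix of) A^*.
A^* = A^T =
[[-3, 2],
 [1, -1],
 [-1, 2]]

For real matrices with standard dot products, the defining identity <Ax, y> = <x, A^* y> gives (Ax)^T y = x^T (A^*) y, i.e. x^T A^T y = x^T (A^*) y. Since this holds for all x, y, we must have A^* = A^T. Therefore
A^* =
[[-3, 2],
 [1, -1],
 [-1, 2]].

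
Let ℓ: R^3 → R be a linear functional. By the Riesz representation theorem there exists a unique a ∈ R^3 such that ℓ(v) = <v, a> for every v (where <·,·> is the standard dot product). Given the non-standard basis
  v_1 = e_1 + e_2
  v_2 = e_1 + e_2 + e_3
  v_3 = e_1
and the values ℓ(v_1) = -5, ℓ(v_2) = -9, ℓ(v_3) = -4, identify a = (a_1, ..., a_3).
a = (-4, -1, -4)

Write a = (a_1, ..., a_3) in the standard basis. For each basis vector v_i, ℓ(v_i) = <v_i, a> is a linear equation in the a_j's. Collect the n equations into a matrix system V a = ℓ, where row i of V is v_i (expressed in the standard basis). Since V is invertible (lower-triangular with 1s on the diagonal, up to permutation), solve by back-substitution:
  V =
[[1, 1, 0],
 [1, 1, 1],
 [1, 0, 0]]
  V a = (-5, -9, -4)
Solving gives a = (-4, -1, -4).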